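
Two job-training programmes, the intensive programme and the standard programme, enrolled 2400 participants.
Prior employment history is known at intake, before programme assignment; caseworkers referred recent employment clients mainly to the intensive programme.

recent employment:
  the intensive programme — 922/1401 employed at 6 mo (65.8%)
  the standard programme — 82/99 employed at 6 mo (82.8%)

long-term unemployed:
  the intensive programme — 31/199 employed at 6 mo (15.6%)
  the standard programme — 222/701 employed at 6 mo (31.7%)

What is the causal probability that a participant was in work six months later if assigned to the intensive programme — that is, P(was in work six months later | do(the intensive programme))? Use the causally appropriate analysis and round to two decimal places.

The stratified and pooled comparisons disagree (the standard programme wins within each prior employment history; the intensive programme wins overall), so the answer turns on the causal role of prior employment history.
Prior employment history satisfies the back-door criterion: it is not a descendant of the programme, and it blocks the spurious path from programme to outcome. Adjusting for it (i.e., using the within-prior employment history rates) gives the causal effect.
Standardising the intensive programme to the population prior employment history mix: 0.625·922/1401 + 0.375·31/199 = 0.470.

0.47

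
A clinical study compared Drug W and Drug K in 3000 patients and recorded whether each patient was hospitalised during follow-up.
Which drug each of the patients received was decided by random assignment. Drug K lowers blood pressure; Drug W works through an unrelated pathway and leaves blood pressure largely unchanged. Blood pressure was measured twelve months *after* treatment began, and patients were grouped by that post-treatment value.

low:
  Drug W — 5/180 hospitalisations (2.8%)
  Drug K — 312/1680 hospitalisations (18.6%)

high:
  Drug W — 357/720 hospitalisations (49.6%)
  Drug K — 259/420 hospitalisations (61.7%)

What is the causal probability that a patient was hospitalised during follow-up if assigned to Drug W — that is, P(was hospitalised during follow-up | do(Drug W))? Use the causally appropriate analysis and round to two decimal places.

The stratified and pooled comparisons disagree (Drug W wins within each blood pressure; Drug K wins overall), so the answer turns on the causal role of blood pressure.
Blood pressure lies on the pathway drug → blood pressure → outcome, so adjusting for it blocks the indirect effect. For the total causal effect of drug, use the unadjusted pooled rates.
So P(outcome | do(Drug W)) is just the pooled rate for Drug W: 362/900 = 0.402.

0.40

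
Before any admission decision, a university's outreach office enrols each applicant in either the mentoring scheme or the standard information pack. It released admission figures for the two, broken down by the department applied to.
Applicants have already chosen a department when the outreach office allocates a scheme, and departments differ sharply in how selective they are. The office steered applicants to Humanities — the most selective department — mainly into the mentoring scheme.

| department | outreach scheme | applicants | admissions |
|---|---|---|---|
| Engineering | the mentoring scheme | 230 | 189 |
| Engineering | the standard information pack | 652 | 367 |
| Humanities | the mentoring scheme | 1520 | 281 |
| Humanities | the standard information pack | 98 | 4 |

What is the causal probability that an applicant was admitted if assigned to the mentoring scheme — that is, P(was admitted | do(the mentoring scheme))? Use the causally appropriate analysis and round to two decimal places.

Nothing the outreach scheme does changes department; the imbalance is an allocation artefact. With department also predicting the outcome, the pooled figure is confounded, and the within-stratum comparison is the causal one.
Standardising the mentoring scheme to the population department mix: 0.353·189/230 + 0.647·281/1520 = 0.410.

0.41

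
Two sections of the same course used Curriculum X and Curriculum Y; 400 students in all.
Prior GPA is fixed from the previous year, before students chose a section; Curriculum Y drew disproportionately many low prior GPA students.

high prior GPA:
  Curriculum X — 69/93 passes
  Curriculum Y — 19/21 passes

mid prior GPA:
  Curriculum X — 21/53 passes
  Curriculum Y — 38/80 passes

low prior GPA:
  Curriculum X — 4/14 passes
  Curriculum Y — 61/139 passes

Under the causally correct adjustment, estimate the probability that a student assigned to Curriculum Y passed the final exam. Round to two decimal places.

Since prior GPA band is a pre-existing factor (not a product of the teaching method) and it affects the outcome on its own, it is a confounder. The stratified rates, not the pooled rate, identify the causal effect.
Standardising Curriculum Y to the population prior GPA band mix: 0.285·19/21 + 0.333·38/80 + 0.383·61/139 = 0.584.

0.58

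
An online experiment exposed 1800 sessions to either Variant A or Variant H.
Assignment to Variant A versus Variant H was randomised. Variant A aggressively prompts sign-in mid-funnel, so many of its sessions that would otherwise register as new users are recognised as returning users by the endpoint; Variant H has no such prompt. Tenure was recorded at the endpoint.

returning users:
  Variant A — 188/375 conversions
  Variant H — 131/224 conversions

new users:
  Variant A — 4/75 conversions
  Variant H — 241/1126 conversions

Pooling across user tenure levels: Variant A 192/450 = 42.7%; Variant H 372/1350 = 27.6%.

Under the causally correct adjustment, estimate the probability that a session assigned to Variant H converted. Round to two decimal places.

0.28

Variant H is higher inside every user tenure stratum but Variant A is higher in aggregate. Whether to stratify depends on how user tenure relates to the variant.
Because the variant influences user tenure, user tenure is a post-treatment mediator, not a confounder. Stratifying on it would bias the estimate; the causal effect is the crude pooled difference.
So P(outcome | do(Variant H)) is just the pooled rate for Variant H: 372/1350 = 0.276.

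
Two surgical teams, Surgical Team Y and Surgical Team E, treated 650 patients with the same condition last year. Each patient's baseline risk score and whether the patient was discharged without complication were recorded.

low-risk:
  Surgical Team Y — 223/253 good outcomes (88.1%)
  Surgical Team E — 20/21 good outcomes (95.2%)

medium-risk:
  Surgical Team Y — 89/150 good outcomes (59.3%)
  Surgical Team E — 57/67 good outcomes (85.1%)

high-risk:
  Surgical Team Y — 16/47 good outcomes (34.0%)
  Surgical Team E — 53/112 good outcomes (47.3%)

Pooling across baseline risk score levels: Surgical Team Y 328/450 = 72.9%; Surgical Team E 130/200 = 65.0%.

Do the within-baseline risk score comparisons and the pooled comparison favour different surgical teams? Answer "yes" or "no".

yes

Within each baseline risk score level (low-risk 88.1% vs 95.2%; medium-risk 59.3% vs 85.1%; high-risk 34.0% vs 47.3%), Surgical Team E has the higher rate every time. Pooled: 72.9% vs 65.0% — Surgical Team Y has the higher rate overall. The two comparisons disagree.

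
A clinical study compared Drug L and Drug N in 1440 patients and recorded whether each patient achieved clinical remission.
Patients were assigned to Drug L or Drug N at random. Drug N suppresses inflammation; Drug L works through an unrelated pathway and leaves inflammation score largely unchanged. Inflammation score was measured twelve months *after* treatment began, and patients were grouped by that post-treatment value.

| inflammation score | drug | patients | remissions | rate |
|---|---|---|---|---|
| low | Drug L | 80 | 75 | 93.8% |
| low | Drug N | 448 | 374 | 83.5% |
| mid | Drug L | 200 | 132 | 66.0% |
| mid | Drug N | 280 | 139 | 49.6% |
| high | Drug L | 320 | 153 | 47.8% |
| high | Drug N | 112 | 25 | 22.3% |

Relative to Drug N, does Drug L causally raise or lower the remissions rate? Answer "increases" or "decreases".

decreases

Within every inflammation score level Drug L has the higher rate, yet pooled Drug N does — Simpson's reversal.
Inflammation score is downstream of the drug. One should not condition on a consequence of treatment, so the overall rates are the right comparison.
Pooled: Drug L 60.0% vs Drug N 64.0%; Drug N is higher overall.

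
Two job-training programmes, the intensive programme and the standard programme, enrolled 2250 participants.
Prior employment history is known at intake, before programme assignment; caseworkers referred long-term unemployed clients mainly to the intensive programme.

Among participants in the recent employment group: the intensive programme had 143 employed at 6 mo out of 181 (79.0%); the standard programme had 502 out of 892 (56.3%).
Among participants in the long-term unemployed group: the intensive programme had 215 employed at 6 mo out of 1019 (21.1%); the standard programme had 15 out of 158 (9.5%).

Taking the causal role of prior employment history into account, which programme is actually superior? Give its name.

The prior employment history-specific comparison favours the intensive programme throughout, but the pooled figures favour the standard programme. The question is whether to condition on prior employment history.
Here prior employment history is a common cause — it drives both which programme a case falls under and the outcome. The crude comparison mixes populations; the stratum-specific rates are the causally relevant ones.
Within each level — recent employment: 79.0% vs 56.3%; long-term unemployed: 21.1% vs 9.5% — the intensive programme is higher every time.

the intensive programme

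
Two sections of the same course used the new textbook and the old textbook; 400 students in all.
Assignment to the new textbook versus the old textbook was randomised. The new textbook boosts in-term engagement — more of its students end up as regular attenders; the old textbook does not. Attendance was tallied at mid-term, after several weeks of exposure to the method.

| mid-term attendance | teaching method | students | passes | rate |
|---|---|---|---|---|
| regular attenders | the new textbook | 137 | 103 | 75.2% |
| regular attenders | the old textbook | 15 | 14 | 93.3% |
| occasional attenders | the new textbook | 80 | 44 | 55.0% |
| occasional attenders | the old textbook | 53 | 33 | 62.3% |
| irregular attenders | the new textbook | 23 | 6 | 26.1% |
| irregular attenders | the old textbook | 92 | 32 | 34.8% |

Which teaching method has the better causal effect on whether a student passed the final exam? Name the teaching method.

the new textbook

Mid-term attendance here is a post-treatment variable shaped by the teaching method; conditioning on it would introduce bias rather than remove it. The overall comparison is the causal one.
Pooled: the new textbook 63.7% vs the old textbook 49.4%; the new textbook is higher overall.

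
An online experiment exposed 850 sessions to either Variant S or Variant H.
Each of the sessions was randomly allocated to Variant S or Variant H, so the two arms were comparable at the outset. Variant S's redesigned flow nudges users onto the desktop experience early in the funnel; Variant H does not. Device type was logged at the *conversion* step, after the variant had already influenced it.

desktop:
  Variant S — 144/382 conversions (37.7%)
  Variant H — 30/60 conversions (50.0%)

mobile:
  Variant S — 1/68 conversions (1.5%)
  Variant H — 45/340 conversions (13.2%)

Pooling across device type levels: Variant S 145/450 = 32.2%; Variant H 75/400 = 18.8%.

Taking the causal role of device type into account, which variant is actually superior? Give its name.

Variant S

Stratifying would compare variants among sessions the variants themselves sorted into device type groups — a form of selection on an intermediate. The unconditioned pooled rates give the total causal effect.
Pooled: Variant S 32.2% vs Variant H 18.8%; Variant S is higher overall.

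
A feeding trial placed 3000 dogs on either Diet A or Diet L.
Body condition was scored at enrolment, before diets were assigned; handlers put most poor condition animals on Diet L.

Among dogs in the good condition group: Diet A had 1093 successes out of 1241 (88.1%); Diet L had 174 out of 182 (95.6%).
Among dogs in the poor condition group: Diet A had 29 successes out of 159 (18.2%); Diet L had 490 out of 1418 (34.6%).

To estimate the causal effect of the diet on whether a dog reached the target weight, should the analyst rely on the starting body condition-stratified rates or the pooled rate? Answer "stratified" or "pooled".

stratified

Starting body condition differs across diets for reasons unrelated to any effect of the diet itself, and it separately predicts the outcome — a classic confounder. We must compare within starting body condition levels.
Within each level — good condition: 88.1% vs 95.6%; poor condition: 18.2% vs 34.6% — Diet L is higher every time.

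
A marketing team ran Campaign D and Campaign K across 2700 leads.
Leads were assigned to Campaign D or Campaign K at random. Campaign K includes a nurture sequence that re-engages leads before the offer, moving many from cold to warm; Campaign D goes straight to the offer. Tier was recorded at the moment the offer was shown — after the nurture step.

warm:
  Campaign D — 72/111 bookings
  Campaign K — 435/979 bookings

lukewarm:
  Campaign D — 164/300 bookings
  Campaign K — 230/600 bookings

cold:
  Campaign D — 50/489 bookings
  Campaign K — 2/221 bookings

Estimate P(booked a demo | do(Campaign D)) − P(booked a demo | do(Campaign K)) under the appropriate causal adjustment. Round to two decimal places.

The engagement tier-specific comparison favours Campaign D throughout, but the pooled figures favour Campaign K. The question is whether to condition on engagement tier.
The distribution of engagement tier is itself part of what the campaign does — it is an intermediate outcome. Holding it fixed would remove that part of the effect; the total effect is the pooled difference.
The causal difference is the pooled difference: 0.318 − 0.371 = -0.053.

-0.05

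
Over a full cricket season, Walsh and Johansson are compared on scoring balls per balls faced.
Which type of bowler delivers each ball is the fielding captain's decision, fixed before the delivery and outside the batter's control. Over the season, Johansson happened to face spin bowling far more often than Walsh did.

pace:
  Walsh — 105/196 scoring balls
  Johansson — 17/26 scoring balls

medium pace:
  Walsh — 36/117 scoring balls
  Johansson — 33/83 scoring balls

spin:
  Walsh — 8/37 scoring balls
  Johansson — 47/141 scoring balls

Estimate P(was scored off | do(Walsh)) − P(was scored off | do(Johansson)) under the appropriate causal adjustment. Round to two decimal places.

-0.11

Johansson is higher inside every bowling type stratum but Walsh is higher in aggregate. Whether to stratify depends on how bowling type relates to the player.
Bowling type is set before the player has any effect — it is not caused by the player — and it independently drives the outcome. That makes it a confounder, so the causal comparison is within bowling type levels.
Adjusting over the population distribution of bowling type: 0.370·(0.536−0.654) + 0.333·(0.308−0.398) + 0.297·(0.216−0.333) = -0.108.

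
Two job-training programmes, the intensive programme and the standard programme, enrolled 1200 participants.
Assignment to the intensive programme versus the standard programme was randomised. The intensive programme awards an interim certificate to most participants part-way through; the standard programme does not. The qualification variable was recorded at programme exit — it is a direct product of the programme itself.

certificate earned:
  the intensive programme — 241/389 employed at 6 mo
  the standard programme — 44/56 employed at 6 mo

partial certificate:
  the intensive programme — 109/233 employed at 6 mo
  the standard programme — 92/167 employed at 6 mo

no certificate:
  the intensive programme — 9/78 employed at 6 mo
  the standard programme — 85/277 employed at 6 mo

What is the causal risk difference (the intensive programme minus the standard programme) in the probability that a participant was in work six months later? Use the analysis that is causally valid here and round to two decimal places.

+0.07

Qualification attained during the programme lies on the pathway programme → qualification attained during the programme → outcome, so adjusting for it blocks the indirect effect. For the total causal effect of programme, use the unadjusted pooled rates.
The causal difference is the pooled difference: 0.513 − 0.442 = +0.071.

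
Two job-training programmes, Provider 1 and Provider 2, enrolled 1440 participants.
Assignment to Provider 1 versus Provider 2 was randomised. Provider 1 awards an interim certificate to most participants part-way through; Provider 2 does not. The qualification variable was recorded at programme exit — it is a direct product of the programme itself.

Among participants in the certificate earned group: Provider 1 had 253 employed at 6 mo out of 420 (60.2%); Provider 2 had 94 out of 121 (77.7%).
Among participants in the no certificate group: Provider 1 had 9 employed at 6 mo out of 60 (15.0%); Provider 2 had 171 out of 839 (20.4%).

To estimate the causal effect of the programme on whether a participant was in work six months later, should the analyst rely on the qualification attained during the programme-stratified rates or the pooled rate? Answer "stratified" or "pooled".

pooled

The stratified and pooled comparisons disagree (Provider 2 wins within each qualification attained during the programme; Provider 1 wins overall), so the answer turns on the causal role of qualification attained during the programme.
Qualification attained during the programme here is a post-treatment variable shaped by the programme; conditioning on it would introduce bias rather than remove it. The overall comparison is the causal one.
Pooled: Provider 1 54.6% vs Provider 2 27.6%; Provider 1 is higher overall.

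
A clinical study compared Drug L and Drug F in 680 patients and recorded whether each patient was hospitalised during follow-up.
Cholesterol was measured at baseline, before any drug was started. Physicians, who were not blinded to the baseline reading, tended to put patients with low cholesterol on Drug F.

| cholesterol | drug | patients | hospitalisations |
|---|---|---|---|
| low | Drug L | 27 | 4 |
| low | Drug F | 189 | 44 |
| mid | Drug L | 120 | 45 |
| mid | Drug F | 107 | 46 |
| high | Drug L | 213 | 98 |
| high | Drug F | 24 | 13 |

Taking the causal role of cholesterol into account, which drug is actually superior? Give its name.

The cholesterol-specific comparison favours Drug L throughout, but the pooled figures favour Drug F. The question is whether to condition on cholesterol.
Since cholesterol is a pre-existing factor (not a product of the drug) and it affects the outcome on its own, it is a confounder. The stratified rates, not the pooled rate, identify the causal effect.
Within each level — low: 14.8% vs 23.3%; mid: 37.5% vs 43.0%; high: 46.0% vs 54.2% — Drug L is lower every time.

Drug L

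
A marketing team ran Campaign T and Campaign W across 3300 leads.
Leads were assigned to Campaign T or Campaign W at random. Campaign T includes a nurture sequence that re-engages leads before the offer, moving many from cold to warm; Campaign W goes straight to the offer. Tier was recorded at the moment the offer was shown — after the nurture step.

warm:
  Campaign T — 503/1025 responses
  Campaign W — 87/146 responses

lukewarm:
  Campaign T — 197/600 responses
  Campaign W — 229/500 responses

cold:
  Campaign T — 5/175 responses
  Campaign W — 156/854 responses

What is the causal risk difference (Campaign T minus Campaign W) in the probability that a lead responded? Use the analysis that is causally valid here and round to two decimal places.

Because the campaign influences engagement tier, engagement tier is a post-treatment mediator, not a confounder. Stratifying on it would bias the estimate; the causal effect is the crude pooled difference.
The causal difference is the pooled difference: 0.392 − 0.315 = +0.077.

+0.08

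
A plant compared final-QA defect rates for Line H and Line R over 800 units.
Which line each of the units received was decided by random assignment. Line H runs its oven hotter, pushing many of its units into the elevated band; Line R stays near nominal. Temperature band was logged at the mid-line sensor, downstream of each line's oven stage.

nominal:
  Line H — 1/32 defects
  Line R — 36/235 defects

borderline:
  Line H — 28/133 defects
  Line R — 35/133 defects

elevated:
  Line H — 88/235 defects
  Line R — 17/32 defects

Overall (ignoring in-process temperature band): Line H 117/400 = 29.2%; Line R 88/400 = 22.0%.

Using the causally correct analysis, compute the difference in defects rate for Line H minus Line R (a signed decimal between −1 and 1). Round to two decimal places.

The in-process temperature band-specific comparison favours Line H throughout, but the pooled figures favour Line R. The question is whether to condition on in-process temperature band.
In-process temperature band lies on the pathway line → in-process temperature band → outcome, so adjusting for it blocks the indirect effect. For the total causal effect of line, use the unadjusted pooled rates.
The causal difference is the pooled difference: 0.292 − 0.220 = +0.072.

+0.07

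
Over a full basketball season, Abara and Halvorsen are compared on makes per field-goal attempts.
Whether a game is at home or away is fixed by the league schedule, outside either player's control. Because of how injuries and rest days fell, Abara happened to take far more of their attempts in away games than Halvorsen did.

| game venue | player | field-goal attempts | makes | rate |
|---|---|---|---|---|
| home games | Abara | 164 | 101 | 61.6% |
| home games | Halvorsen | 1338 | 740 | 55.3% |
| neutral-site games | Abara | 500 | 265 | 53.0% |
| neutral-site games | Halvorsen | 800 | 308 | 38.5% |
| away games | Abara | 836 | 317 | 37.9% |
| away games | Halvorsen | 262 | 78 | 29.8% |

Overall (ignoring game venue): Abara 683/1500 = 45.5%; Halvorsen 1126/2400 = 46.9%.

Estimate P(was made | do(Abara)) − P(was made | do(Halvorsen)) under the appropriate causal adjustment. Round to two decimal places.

+0.10

Abara is higher inside every game venue stratum but Halvorsen is higher in aggregate. Whether to stratify depends on how game venue relates to the player.
Since game venue is a pre-existing factor (not a product of the player) and it affects the outcome on its own, it is a confounder. The stratified rates, not the pooled rate, identify the causal effect.
Adjusting over the population distribution of game venue: 0.385·(0.616−0.553) + 0.333·(0.530−0.385) + 0.282·(0.379−0.298) = +0.095.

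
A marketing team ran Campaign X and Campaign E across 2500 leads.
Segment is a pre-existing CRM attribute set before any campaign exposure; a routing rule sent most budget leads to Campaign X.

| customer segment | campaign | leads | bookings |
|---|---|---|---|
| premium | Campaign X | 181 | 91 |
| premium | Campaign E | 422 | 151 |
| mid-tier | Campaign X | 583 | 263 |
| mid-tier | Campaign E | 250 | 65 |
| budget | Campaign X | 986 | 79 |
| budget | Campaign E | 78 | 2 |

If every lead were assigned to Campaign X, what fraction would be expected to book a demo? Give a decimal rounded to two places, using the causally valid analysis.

Here customer segment is a common cause — it drives both which campaign a case falls under and the outcome. The crude comparison mixes populations; the stratum-specific rates are the causally relevant ones.
Standardising Campaign X to the population customer segment mix: 0.241·91/181 + 0.333·263/583 + 0.426·79/986 = 0.306.

0.31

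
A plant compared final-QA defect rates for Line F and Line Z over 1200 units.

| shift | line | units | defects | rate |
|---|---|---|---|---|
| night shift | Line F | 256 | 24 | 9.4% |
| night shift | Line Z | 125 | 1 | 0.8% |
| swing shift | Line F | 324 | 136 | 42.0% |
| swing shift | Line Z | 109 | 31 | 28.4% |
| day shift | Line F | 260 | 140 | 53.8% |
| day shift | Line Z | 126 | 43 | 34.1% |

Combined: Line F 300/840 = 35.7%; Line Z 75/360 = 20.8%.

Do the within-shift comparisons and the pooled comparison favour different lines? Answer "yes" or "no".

no

Within each shift level (night shift 9.4% vs 0.8%; swing shift 42.0% vs 28.4%; day shift 53.8% vs 34.1%), Line Z has the lower rate every time. Pooled: 35.7% vs 20.8% — Line Z has the lower rate overall. They agree.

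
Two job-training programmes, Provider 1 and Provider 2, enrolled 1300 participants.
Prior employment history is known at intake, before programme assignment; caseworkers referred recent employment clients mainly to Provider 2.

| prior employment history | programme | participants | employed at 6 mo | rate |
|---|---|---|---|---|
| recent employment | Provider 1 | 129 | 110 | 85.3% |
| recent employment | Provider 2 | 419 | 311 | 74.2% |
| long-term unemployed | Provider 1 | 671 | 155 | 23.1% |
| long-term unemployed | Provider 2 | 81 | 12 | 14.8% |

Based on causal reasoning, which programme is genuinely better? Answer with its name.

Provider 1 is higher inside every prior employment history stratum but Provider 2 is higher in aggregate. Whether to stratify depends on how prior employment history relates to the programme.
Prior employment history is set before the programme has any effect — it is not caused by the programme — and it independently drives the outcome. That makes it a confounder, so the causal comparison is within prior employment history levels.
Within each level — recent employment: 85.3% vs 74.2%; long-term unemployed: 23.1% vs 14.8% — Provider 1 is higher every time.

Provider 1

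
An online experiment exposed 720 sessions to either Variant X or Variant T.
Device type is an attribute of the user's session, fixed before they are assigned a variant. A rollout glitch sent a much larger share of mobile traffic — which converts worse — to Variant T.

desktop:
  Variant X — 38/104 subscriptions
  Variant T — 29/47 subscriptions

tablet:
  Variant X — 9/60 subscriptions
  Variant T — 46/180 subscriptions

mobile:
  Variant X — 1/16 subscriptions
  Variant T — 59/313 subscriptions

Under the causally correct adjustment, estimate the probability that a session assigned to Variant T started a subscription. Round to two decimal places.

The device type-specific comparison favours Variant T throughout, but the pooled figures favour Variant X. The question is whether to condition on device type.
Here device type is a common cause — it drives both which variant a case falls under and the outcome. The crude comparison mixes populations; the stratum-specific rates are the causally relevant ones.
Standardising Variant T to the population device type mix: 0.210·29/47 + 0.333·46/180 + 0.457·59/313 = 0.301.

0.30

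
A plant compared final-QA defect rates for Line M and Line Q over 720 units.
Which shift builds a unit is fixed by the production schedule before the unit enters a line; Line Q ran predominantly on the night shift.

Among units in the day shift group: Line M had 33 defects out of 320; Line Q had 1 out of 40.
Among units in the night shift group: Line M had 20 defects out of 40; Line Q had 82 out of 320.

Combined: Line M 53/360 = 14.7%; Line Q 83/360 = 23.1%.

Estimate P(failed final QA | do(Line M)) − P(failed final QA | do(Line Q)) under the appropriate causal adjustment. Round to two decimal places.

+0.16

Here shift is a common cause — it drives both which line a case falls under and the outcome. The crude comparison mixes populations; the stratum-specific rates are the causally relevant ones.
Adjusting over the population distribution of shift: 0.500·(0.103−0.025) + 0.500·(0.500−0.256) = +0.161.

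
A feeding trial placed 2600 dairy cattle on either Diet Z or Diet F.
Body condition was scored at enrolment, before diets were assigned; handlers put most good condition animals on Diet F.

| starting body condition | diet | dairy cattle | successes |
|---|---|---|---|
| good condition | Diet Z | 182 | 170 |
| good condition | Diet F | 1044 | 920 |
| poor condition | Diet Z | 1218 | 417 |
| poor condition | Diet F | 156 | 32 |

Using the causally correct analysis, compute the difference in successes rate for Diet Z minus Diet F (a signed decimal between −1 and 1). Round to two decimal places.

Starting body condition is set before the diet has any effect — it is not caused by the diet — and it independently drives the outcome. That makes it a confounder, so the causal comparison is within starting body condition levels.
Adjusting over the population distribution of starting body condition: 0.472·(0.934−0.881) + 0.528·(0.342−0.205) = +0.097.

+0.10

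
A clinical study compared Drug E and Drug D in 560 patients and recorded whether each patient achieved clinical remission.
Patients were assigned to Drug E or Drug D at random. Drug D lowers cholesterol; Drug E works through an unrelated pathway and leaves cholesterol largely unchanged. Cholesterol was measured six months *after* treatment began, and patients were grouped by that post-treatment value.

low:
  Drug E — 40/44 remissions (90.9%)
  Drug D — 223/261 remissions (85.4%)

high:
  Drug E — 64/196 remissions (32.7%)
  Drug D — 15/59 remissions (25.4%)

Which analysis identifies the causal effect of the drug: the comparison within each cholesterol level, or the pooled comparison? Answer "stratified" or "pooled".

pooled

Drug E is higher inside every cholesterol stratum but Drug D is higher in aggregate. Whether to stratify depends on how cholesterol relates to the drug.
Cholesterol is downstream of the drug. One should not condition on a consequence of treatment, so the overall rates are the right comparison.
Pooled: Drug E 43.3% vs Drug D 74.4%; Drug D is higher overall.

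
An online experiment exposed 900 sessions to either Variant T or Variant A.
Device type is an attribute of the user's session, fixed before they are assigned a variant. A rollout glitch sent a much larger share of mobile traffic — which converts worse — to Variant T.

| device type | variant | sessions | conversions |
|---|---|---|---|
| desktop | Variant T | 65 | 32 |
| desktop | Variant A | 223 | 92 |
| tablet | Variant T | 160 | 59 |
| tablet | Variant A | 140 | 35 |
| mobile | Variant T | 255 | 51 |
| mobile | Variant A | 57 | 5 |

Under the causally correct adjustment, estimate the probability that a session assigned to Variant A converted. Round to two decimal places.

Device type satisfies the back-door criterion: it is not a descendant of the variant, and it blocks the spurious path from variant to outcome. Adjusting for it (i.e., using the within-device type rates) gives the causal effect.
Standardising Variant A to the population device type mix: 0.320·92/223 + 0.333·35/140 + 0.347·5/57 = 0.246.

0.25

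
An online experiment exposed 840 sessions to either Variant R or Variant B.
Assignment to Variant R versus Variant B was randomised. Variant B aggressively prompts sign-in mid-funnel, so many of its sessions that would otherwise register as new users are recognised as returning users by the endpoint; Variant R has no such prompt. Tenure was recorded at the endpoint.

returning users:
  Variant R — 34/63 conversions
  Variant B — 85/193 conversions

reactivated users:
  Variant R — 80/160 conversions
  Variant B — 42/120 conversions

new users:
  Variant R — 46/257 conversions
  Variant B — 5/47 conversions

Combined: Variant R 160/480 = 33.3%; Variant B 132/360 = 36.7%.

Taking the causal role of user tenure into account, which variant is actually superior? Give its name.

The distribution of user tenure is itself part of what the variant does — it is an intermediate outcome. Holding it fixed would remove that part of the effect; the total effect is the pooled difference.
Pooled: Variant R 33.3% vs Variant B 36.7%; Variant B is higher overall.

Variant B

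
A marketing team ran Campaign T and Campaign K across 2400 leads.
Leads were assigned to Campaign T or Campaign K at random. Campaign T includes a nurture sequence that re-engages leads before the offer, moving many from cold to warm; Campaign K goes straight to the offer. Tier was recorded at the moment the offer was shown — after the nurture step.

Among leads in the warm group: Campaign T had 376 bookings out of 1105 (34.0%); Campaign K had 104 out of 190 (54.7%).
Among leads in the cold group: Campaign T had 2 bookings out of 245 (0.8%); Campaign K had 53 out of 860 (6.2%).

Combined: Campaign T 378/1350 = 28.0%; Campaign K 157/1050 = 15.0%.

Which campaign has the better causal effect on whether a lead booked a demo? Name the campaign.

Campaign K is higher inside every engagement tier stratum but Campaign T is higher in aggregate. Whether to stratify depends on how engagement tier relates to the campaign.
Engagement tier lies on the pathway campaign → engagement tier → outcome, so adjusting for it blocks the indirect effect. For the total causal effect of campaign, use the unadjusted pooled rates.
Pooled: Campaign T 28.0% vs Campaign K 15.0%; Campaign T is higher overall.

Campaign T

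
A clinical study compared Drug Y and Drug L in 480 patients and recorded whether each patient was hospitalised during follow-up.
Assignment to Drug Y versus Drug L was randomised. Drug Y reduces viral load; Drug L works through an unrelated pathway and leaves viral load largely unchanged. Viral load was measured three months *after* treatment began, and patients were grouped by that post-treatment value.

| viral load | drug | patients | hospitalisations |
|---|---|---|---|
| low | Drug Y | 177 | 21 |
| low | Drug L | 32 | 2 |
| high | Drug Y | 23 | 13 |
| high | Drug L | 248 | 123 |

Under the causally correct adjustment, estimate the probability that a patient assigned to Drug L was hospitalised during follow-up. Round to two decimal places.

The viral load-specific comparison favours Drug L throughout, but the pooled figures favour Drug Y. The question is whether to condition on viral load.
The distribution of viral load is itself part of what the drug does — it is an intermediate outcome. Holding it fixed would remove that part of the effect; the total effect is the pooled difference.
So P(outcome | do(Drug L)) is just the pooled rate for Drug L: 125/280 = 0.446.

0.45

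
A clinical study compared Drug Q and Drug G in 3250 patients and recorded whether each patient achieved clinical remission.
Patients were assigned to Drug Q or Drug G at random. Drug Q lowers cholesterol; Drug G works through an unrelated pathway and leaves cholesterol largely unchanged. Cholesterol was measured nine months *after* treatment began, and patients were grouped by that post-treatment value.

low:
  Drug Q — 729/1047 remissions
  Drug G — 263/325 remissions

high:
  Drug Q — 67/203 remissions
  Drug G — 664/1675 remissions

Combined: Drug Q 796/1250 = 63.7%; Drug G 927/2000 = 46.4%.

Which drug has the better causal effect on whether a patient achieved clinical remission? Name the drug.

Drug Q

Because the drug influences cholesterol, cholesterol is a post-treatment mediator, not a confounder. Stratifying on it would bias the estimate; the causal effect is the crude pooled difference.
Pooled: Drug Q 63.7% vs Drug G 46.4%; Drug Q is higher overall.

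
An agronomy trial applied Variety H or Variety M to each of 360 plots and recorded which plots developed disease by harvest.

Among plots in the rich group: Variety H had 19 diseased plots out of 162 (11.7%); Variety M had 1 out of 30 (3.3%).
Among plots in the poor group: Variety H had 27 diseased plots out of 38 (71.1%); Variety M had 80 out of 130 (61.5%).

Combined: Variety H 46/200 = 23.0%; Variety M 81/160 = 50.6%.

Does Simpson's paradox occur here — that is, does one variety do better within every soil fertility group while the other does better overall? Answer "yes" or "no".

Within each soil fertility level (rich 11.7% vs 3.3%; poor 71.1% vs 61.5%), Variety M has the lower rate every time. Pooled: 23.0% vs 50.6% — Variety H has the lower rate overall. The two comparisons disagree.

yes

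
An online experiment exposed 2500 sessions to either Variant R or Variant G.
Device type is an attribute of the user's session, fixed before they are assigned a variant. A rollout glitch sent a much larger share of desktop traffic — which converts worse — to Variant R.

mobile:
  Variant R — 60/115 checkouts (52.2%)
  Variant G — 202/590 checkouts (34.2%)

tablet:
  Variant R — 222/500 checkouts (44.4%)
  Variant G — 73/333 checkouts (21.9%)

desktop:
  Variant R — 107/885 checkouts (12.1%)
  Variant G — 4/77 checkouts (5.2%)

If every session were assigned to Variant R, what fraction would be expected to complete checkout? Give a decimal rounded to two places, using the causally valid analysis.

0.34

The stratified and pooled comparisons disagree (Variant R wins within each device type; Variant G wins overall), so the answer turns on the causal role of device type.
Device type satisfies the back-door criterion: it is not a descendant of the variant, and it blocks the spurious path from variant to outcome. Adjusting for it (i.e., using the within-device type rates) gives the causal effect.
Standardising Variant R to the population device type mix: 0.282·60/115 + 0.333·222/500 + 0.385·107/885 = 0.342.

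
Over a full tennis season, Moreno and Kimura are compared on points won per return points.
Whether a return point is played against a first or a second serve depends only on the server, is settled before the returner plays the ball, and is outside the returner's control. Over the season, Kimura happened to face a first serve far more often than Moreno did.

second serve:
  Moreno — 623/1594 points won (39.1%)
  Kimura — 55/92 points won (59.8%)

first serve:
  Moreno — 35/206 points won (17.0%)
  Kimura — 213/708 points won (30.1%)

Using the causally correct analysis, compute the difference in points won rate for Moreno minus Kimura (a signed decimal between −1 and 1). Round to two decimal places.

-0.18

Serve type is set before the player has any effect — it is not caused by the player — and it independently drives the outcome. That makes it a confounder, so the causal comparison is within serve type levels.
Adjusting over the population distribution of serve type: 0.648·(0.391−0.598) + 0.352·(0.170−0.301) = -0.180.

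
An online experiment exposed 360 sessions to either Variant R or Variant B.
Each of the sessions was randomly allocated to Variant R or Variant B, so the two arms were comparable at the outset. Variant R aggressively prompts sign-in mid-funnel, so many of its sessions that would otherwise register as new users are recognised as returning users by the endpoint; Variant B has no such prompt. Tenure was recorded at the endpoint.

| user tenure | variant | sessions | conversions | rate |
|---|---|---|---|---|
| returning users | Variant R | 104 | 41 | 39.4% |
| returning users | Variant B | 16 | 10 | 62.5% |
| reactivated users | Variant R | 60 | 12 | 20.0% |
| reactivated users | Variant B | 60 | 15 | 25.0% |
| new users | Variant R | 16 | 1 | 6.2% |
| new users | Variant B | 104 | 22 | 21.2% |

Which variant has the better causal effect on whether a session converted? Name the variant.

Variant R

The user tenure-specific comparison favours Variant B throughout, but the pooled figures favour Variant R. The question is whether to condition on user tenure.
Because the variant influences user tenure, user tenure is a post-treatment mediator, not a confounder. Stratifying on it would bias the estimate; the causal effect is the crude pooled difference.
Pooled: Variant R 30.0% vs Variant B 26.1%; Variant R is higher overall.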